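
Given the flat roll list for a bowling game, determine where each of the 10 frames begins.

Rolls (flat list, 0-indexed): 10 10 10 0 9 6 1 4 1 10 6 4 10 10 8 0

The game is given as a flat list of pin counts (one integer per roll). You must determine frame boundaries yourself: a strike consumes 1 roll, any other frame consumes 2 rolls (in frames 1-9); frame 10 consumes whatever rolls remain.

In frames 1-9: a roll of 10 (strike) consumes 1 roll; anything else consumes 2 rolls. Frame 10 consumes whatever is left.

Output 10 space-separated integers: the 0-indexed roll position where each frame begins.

Answer: 0 1 2 3 5 7 9 10 12 13

Derivation:
Frame 1 starts at roll index 0: roll=10 (strike), consumes 1 roll
Frame 2 starts at roll index 1: roll=10 (strike), consumes 1 roll
Frame 3 starts at roll index 2: roll=10 (strike), consumes 1 roll
Frame 4 starts at roll index 3: rolls=0,9 (sum=9), consumes 2 rolls
Frame 5 starts at roll index 5: rolls=6,1 (sum=7), consumes 2 rolls
Frame 6 starts at roll index 7: rolls=4,1 (sum=5), consumes 2 rolls
Frame 7 starts at roll index 9: roll=10 (strike), consumes 1 roll
Frame 8 starts at roll index 10: rolls=6,4 (sum=10), consumes 2 rolls
Frame 9 starts at roll index 12: roll=10 (strike), consumes 1 roll
Frame 10 starts at roll index 13: 3 remaining rolls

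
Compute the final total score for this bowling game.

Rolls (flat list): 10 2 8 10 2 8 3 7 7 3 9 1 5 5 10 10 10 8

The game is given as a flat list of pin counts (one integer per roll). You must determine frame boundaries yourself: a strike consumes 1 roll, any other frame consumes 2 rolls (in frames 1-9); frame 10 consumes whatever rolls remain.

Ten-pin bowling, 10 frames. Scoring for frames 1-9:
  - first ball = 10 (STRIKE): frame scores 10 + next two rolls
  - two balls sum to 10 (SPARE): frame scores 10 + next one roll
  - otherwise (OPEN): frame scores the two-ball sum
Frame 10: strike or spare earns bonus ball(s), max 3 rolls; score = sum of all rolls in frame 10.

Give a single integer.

Frame 1: STRIKE. 10 + next two rolls (2+8) = 20. Cumulative: 20
Frame 2: SPARE (2+8=10). 10 + next roll (10) = 20. Cumulative: 40
Frame 3: STRIKE. 10 + next two rolls (2+8) = 20. Cumulative: 60
Frame 4: SPARE (2+8=10). 10 + next roll (3) = 13. Cumulative: 73
Frame 5: SPARE (3+7=10). 10 + next roll (7) = 17. Cumulative: 90
Frame 6: SPARE (7+3=10). 10 + next roll (9) = 19. Cumulative: 109
Frame 7: SPARE (9+1=10). 10 + next roll (5) = 15. Cumulative: 124
Frame 8: SPARE (5+5=10). 10 + next roll (10) = 20. Cumulative: 144
Frame 9: STRIKE. 10 + next two rolls (10+10) = 30. Cumulative: 174
Frame 10: STRIKE. Sum of all frame-10 rolls (10+10+8) = 28. Cumulative: 202

Answer: 202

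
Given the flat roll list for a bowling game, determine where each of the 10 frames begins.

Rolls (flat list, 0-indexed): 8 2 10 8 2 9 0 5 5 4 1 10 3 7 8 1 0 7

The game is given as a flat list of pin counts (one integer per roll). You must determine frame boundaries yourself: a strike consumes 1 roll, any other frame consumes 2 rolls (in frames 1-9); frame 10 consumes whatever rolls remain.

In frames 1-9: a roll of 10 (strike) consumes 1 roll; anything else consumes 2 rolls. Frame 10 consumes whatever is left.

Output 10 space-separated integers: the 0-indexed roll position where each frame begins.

Answer: 0 2 3 5 7 9 11 12 14 16

Derivation:
Frame 1 starts at roll index 0: rolls=8,2 (sum=10), consumes 2 rolls
Frame 2 starts at roll index 2: roll=10 (strike), consumes 1 roll
Frame 3 starts at roll index 3: rolls=8,2 (sum=10), consumes 2 rolls
Frame 4 starts at roll index 5: rolls=9,0 (sum=9), consumes 2 rolls
Frame 5 starts at roll index 7: rolls=5,5 (sum=10), consumes 2 rolls
Frame 6 starts at roll index 9: rolls=4,1 (sum=5), consumes 2 rolls
Frame 7 starts at roll index 11: roll=10 (strike), consumes 1 roll
Frame 8 starts at roll index 12: rolls=3,7 (sum=10), consumes 2 rolls
Frame 9 starts at roll index 14: rolls=8,1 (sum=9), consumes 2 rolls
Frame 10 starts at roll index 16: 2 remaining rolls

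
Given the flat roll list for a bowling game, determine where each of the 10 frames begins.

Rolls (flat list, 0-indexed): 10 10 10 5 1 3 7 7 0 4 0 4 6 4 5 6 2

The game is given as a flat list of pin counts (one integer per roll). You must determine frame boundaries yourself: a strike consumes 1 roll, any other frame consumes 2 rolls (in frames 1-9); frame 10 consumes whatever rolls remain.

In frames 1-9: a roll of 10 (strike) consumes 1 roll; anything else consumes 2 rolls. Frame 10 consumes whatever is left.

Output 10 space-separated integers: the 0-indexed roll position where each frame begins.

Answer: 0 1 2 3 5 7 9 11 13 15

Derivation:
Frame 1 starts at roll index 0: roll=10 (strike), consumes 1 roll
Frame 2 starts at roll index 1: roll=10 (strike), consumes 1 roll
Frame 3 starts at roll index 2: roll=10 (strike), consumes 1 roll
Frame 4 starts at roll index 3: rolls=5,1 (sum=6), consumes 2 rolls
Frame 5 starts at roll index 5: rolls=3,7 (sum=10), consumes 2 rolls
Frame 6 starts at roll index 7: rolls=7,0 (sum=7), consumes 2 rolls
Frame 7 starts at roll index 9: rolls=4,0 (sum=4), consumes 2 rolls
Frame 8 starts at roll index 11: rolls=4,6 (sum=10), consumes 2 rolls
Frame 9 starts at roll index 13: rolls=4,5 (sum=9), consumes 2 rolls
Frame 10 starts at roll index 15: 2 remaining rolls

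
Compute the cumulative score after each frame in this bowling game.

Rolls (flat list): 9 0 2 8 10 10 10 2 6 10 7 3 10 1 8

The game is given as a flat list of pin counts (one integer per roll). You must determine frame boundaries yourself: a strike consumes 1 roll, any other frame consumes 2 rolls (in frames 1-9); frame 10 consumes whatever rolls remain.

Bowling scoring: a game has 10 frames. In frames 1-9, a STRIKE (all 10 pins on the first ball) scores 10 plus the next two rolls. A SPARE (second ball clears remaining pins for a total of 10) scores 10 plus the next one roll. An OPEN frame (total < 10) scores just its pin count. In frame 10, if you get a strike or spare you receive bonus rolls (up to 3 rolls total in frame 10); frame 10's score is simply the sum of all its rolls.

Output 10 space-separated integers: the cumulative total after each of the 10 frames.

Frame 1: OPEN (9+0=9). Cumulative: 9
Frame 2: SPARE (2+8=10). 10 + next roll (10) = 20. Cumulative: 29
Frame 3: STRIKE. 10 + next two rolls (10+10) = 30. Cumulative: 59
Frame 4: STRIKE. 10 + next two rolls (10+2) = 22. Cumulative: 81
Frame 5: STRIKE. 10 + next two rolls (2+6) = 18. Cumulative: 99
Frame 6: OPEN (2+6=8). Cumulative: 107
Frame 7: STRIKE. 10 + next two rolls (7+3) = 20. Cumulative: 127
Frame 8: SPARE (7+3=10). 10 + next roll (10) = 20. Cumulative: 147
Frame 9: STRIKE. 10 + next two rolls (1+8) = 19. Cumulative: 166
Frame 10: OPEN. Sum of all frame-10 rolls (1+8) = 9. Cumulative: 175

Answer: 9 29 59 81 99 107 127 147 166 175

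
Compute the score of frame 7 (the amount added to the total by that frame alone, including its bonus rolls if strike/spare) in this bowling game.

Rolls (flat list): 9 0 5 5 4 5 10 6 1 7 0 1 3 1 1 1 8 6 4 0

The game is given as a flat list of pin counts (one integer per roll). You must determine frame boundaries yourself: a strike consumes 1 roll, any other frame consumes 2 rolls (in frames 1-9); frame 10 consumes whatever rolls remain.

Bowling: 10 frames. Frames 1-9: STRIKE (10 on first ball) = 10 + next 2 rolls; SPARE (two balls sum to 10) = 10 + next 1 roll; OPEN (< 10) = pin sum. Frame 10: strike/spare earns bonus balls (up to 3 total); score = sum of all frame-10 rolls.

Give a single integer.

Frame 1: OPEN (9+0=9). Cumulative: 9
Frame 2: SPARE (5+5=10). 10 + next roll (4) = 14. Cumulative: 23
Frame 3: OPEN (4+5=9). Cumulative: 32
Frame 4: STRIKE. 10 + next two rolls (6+1) = 17. Cumulative: 49
Frame 5: OPEN (6+1=7). Cumulative: 56
Frame 6: OPEN (7+0=7). Cumulative: 63
Frame 7: OPEN (1+3=4). Cumulative: 67
Frame 8: OPEN (1+1=2). Cumulative: 69
Frame 9: OPEN (1+8=9). Cumulative: 78

Answer: 4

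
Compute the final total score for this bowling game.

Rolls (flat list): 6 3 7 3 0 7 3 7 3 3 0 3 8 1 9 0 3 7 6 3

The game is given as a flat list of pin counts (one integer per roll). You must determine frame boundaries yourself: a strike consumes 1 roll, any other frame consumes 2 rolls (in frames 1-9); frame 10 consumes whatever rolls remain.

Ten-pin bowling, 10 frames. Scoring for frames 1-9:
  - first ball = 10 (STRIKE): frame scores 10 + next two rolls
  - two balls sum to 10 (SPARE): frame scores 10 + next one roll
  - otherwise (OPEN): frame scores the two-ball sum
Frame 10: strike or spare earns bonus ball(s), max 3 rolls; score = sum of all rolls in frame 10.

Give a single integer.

Answer: 91

Derivation:
Frame 1: OPEN (6+3=9). Cumulative: 9
Frame 2: SPARE (7+3=10). 10 + next roll (0) = 10. Cumulative: 19
Frame 3: OPEN (0+7=7). Cumulative: 26
Frame 4: SPARE (3+7=10). 10 + next roll (3) = 13. Cumulative: 39
Frame 5: OPEN (3+3=6). Cumulative: 45
Frame 6: OPEN (0+3=3). Cumulative: 48
Frame 7: OPEN (8+1=9). Cumulative: 57
Frame 8: OPEN (9+0=9). Cumulative: 66
Frame 9: SPARE (3+7=10). 10 + next roll (6) = 16. Cumulative: 82
Frame 10: OPEN. Sum of all frame-10 rolls (6+3) = 9. Cumulative: 91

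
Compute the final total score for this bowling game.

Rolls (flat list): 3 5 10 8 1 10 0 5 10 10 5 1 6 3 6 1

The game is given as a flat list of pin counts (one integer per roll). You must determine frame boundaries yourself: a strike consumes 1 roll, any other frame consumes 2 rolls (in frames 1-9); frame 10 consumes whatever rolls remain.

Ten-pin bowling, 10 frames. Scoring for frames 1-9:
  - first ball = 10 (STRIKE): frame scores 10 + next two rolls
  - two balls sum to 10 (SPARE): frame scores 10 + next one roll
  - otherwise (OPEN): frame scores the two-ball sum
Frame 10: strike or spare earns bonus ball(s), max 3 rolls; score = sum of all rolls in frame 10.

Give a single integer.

Answer: 119

Derivation:
Frame 1: OPEN (3+5=8). Cumulative: 8
Frame 2: STRIKE. 10 + next two rolls (8+1) = 19. Cumulative: 27
Frame 3: OPEN (8+1=9). Cumulative: 36
Frame 4: STRIKE. 10 + next two rolls (0+5) = 15. Cumulative: 51
Frame 5: OPEN (0+5=5). Cumulative: 56
Frame 6: STRIKE. 10 + next two rolls (10+5) = 25. Cumulative: 81
Frame 7: STRIKE. 10 + next two rolls (5+1) = 16. Cumulative: 97
Frame 8: OPEN (5+1=6). Cumulative: 103
Frame 9: OPEN (6+3=9). Cumulative: 112
Frame 10: OPEN. Sum of all frame-10 rolls (6+1) = 7. Cumulative: 119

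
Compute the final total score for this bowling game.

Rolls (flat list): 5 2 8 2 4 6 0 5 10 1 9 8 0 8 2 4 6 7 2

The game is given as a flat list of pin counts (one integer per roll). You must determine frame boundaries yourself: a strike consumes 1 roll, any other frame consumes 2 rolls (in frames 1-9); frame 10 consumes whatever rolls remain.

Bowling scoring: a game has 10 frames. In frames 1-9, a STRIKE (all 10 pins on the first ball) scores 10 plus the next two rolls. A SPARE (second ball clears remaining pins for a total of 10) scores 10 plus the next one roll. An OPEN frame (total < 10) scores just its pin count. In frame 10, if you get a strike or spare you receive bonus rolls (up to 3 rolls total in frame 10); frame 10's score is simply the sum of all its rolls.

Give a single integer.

Answer: 122

Derivation:
Frame 1: OPEN (5+2=7). Cumulative: 7
Frame 2: SPARE (8+2=10). 10 + next roll (4) = 14. Cumulative: 21
Frame 3: SPARE (4+6=10). 10 + next roll (0) = 10. Cumulative: 31
Frame 4: OPEN (0+5=5). Cumulative: 36
Frame 5: STRIKE. 10 + next two rolls (1+9) = 20. Cumulative: 56
Frame 6: SPARE (1+9=10). 10 + next roll (8) = 18. Cumulative: 74
Frame 7: OPEN (8+0=8). Cumulative: 82
Frame 8: SPARE (8+2=10). 10 + next roll (4) = 14. Cumulative: 96
Frame 9: SPARE (4+6=10). 10 + next roll (7) = 17. Cumulative: 113
Frame 10: OPEN. Sum of all frame-10 rolls (7+2) = 9. Cumulative: 122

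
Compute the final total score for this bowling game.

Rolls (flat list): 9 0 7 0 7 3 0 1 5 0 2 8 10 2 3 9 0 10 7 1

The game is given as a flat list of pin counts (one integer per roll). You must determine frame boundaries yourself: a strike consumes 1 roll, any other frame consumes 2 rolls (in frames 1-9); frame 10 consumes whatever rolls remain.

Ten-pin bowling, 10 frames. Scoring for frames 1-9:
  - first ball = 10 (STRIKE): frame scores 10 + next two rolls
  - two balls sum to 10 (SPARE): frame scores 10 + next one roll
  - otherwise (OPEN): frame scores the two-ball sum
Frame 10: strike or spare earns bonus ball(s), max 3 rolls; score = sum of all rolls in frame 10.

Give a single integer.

Frame 1: OPEN (9+0=9). Cumulative: 9
Frame 2: OPEN (7+0=7). Cumulative: 16
Frame 3: SPARE (7+3=10). 10 + next roll (0) = 10. Cumulative: 26
Frame 4: OPEN (0+1=1). Cumulative: 27
Frame 5: OPEN (5+0=5). Cumulative: 32
Frame 6: SPARE (2+8=10). 10 + next roll (10) = 20. Cumulative: 52
Frame 7: STRIKE. 10 + next two rolls (2+3) = 15. Cumulative: 67
Frame 8: OPEN (2+3=5). Cumulative: 72
Frame 9: OPEN (9+0=9). Cumulative: 81
Frame 10: STRIKE. Sum of all frame-10 rolls (10+7+1) = 18. Cumulative: 99

Answer: 99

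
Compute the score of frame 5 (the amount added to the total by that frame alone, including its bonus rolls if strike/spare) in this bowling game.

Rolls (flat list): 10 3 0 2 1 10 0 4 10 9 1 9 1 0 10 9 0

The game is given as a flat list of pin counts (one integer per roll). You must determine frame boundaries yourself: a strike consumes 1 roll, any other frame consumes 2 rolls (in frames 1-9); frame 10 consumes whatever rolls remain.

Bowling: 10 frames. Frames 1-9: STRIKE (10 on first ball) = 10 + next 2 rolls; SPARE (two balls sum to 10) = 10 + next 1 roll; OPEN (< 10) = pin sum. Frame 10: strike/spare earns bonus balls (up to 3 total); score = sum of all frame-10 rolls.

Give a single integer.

Frame 1: STRIKE. 10 + next two rolls (3+0) = 13. Cumulative: 13
Frame 2: OPEN (3+0=3). Cumulative: 16
Frame 3: OPEN (2+1=3). Cumulative: 19
Frame 4: STRIKE. 10 + next two rolls (0+4) = 14. Cumulative: 33
Frame 5: OPEN (0+4=4). Cumulative: 37
Frame 6: STRIKE. 10 + next two rolls (9+1) = 20. Cumulative: 57
Frame 7: SPARE (9+1=10). 10 + next roll (9) = 19. Cumulative: 76

Answer: 4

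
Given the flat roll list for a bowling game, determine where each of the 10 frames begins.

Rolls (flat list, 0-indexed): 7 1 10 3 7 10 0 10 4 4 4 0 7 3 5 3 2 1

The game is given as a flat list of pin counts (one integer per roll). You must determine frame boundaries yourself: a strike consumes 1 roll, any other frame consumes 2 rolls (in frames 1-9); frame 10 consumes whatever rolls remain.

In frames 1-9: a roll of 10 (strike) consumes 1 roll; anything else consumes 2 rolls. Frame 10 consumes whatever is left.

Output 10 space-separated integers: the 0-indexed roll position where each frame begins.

Answer: 0 2 3 5 6 8 10 12 14 16

Derivation:
Frame 1 starts at roll index 0: rolls=7,1 (sum=8), consumes 2 rolls
Frame 2 starts at roll index 2: roll=10 (strike), consumes 1 roll
Frame 3 starts at roll index 3: rolls=3,7 (sum=10), consumes 2 rolls
Frame 4 starts at roll index 5: roll=10 (strike), consumes 1 roll
Frame 5 starts at roll index 6: rolls=0,10 (sum=10), consumes 2 rolls
Frame 6 starts at roll index 8: rolls=4,4 (sum=8), consumes 2 rolls
Frame 7 starts at roll index 10: rolls=4,0 (sum=4), consumes 2 rolls
Frame 8 starts at roll index 12: rolls=7,3 (sum=10), consumes 2 rolls
Frame 9 starts at roll index 14: rolls=5,3 (sum=8), consumes 2 rolls
Frame 10 starts at roll index 16: 2 remaining rolls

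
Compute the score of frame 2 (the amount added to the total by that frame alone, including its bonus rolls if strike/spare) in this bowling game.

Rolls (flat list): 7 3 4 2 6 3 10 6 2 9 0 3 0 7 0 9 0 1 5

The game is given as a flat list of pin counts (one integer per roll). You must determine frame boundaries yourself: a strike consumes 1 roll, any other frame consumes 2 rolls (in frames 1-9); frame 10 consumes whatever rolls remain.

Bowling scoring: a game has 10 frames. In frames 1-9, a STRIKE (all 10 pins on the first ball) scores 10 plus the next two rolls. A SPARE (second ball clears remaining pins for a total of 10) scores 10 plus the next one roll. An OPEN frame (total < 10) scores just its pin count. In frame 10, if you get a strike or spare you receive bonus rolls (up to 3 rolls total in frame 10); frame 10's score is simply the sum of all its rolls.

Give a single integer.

Frame 1: SPARE (7+3=10). 10 + next roll (4) = 14. Cumulative: 14
Frame 2: OPEN (4+2=6). Cumulative: 20
Frame 3: OPEN (6+3=9). Cumulative: 29
Frame 4: STRIKE. 10 + next two rolls (6+2) = 18. Cumulative: 47

Answer: 6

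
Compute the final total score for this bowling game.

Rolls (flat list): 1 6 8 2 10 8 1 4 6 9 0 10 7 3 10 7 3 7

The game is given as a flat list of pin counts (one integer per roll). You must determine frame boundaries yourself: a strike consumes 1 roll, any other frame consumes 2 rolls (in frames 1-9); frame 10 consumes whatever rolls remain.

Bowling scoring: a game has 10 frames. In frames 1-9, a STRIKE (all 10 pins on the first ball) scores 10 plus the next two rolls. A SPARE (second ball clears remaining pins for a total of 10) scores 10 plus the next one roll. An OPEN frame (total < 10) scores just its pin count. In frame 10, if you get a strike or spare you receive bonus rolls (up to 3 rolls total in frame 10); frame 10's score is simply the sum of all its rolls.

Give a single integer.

Answer: 160

Derivation:
Frame 1: OPEN (1+6=7). Cumulative: 7
Frame 2: SPARE (8+2=10). 10 + next roll (10) = 20. Cumulative: 27
Frame 3: STRIKE. 10 + next two rolls (8+1) = 19. Cumulative: 46
Frame 4: OPEN (8+1=9). Cumulative: 55
Frame 5: SPARE (4+6=10). 10 + next roll (9) = 19. Cumulative: 74
Frame 6: OPEN (9+0=9). Cumulative: 83
Frame 7: STRIKE. 10 + next two rolls (7+3) = 20. Cumulative: 103
Frame 8: SPARE (7+3=10). 10 + next roll (10) = 20. Cumulative: 123
Frame 9: STRIKE. 10 + next two rolls (7+3) = 20. Cumulative: 143
Frame 10: SPARE. Sum of all frame-10 rolls (7+3+7) = 17. Cumulative: 160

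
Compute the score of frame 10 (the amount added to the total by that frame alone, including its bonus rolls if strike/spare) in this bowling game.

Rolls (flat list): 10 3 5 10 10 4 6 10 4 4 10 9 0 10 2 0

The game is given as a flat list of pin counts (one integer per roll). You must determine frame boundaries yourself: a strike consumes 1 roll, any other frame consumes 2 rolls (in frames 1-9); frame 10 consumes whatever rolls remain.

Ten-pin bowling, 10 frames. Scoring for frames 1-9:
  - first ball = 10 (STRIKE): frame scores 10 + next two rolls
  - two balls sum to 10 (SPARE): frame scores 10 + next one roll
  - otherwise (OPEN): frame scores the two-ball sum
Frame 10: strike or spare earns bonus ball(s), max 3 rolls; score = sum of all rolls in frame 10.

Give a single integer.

Frame 1: STRIKE. 10 + next two rolls (3+5) = 18. Cumulative: 18
Frame 2: OPEN (3+5=8). Cumulative: 26
Frame 3: STRIKE. 10 + next two rolls (10+4) = 24. Cumulative: 50
Frame 4: STRIKE. 10 + next two rolls (4+6) = 20. Cumulative: 70
Frame 5: SPARE (4+6=10). 10 + next roll (10) = 20. Cumulative: 90
Frame 6: STRIKE. 10 + next two rolls (4+4) = 18. Cumulative: 108
Frame 7: OPEN (4+4=8). Cumulative: 116
Frame 8: STRIKE. 10 + next two rolls (9+0) = 19. Cumulative: 135
Frame 9: OPEN (9+0=9). Cumulative: 144
Frame 10: STRIKE. Sum of all frame-10 rolls (10+2+0) = 12. Cumulative: 156

Answer: 12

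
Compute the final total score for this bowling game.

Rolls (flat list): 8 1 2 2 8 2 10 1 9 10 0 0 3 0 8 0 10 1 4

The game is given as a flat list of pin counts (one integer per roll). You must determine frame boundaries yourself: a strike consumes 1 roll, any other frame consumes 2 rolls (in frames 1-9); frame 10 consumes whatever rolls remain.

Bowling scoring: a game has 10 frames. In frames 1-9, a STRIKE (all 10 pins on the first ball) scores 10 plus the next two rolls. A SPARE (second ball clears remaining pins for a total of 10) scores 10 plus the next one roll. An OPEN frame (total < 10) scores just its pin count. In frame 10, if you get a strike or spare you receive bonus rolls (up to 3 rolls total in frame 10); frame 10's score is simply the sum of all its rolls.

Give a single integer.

Frame 1: OPEN (8+1=9). Cumulative: 9
Frame 2: OPEN (2+2=4). Cumulative: 13
Frame 3: SPARE (8+2=10). 10 + next roll (10) = 20. Cumulative: 33
Frame 4: STRIKE. 10 + next two rolls (1+9) = 20. Cumulative: 53
Frame 5: SPARE (1+9=10). 10 + next roll (10) = 20. Cumulative: 73
Frame 6: STRIKE. 10 + next two rolls (0+0) = 10. Cumulative: 83
Frame 7: OPEN (0+0=0). Cumulative: 83
Frame 8: OPEN (3+0=3). Cumulative: 86
Frame 9: OPEN (8+0=8). Cumulative: 94
Frame 10: STRIKE. Sum of all frame-10 rolls (10+1+4) = 15. Cumulative: 109

Answer: 109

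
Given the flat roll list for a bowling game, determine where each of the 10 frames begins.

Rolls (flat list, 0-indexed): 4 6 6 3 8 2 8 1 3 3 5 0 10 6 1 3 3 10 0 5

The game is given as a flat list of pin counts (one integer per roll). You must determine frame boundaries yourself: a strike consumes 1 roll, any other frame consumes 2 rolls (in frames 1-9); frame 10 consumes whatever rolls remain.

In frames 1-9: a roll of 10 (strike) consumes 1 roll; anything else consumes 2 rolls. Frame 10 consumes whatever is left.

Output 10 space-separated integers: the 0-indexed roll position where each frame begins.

Frame 1 starts at roll index 0: rolls=4,6 (sum=10), consumes 2 rolls
Frame 2 starts at roll index 2: rolls=6,3 (sum=9), consumes 2 rolls
Frame 3 starts at roll index 4: rolls=8,2 (sum=10), consumes 2 rolls
Frame 4 starts at roll index 6: rolls=8,1 (sum=9), consumes 2 rolls
Frame 5 starts at roll index 8: rolls=3,3 (sum=6), consumes 2 rolls
Frame 6 starts at roll index 10: rolls=5,0 (sum=5), consumes 2 rolls
Frame 7 starts at roll index 12: roll=10 (strike), consumes 1 roll
Frame 8 starts at roll index 13: rolls=6,1 (sum=7), consumes 2 rolls
Frame 9 starts at roll index 15: rolls=3,3 (sum=6), consumes 2 rolls
Frame 10 starts at roll index 17: 3 remaining rolls

Answer: 0 2 4 6 8 10 12 13 15 17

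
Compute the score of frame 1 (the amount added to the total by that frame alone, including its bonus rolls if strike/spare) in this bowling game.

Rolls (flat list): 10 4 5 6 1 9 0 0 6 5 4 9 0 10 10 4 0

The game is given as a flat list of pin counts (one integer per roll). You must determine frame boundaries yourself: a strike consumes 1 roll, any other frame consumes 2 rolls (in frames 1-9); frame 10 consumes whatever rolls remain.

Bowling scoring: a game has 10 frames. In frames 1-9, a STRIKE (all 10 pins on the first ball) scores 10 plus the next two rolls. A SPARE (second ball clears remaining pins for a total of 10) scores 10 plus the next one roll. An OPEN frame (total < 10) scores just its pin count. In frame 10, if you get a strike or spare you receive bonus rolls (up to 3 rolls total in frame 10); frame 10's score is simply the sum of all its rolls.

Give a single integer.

Answer: 19

Derivation:
Frame 1: STRIKE. 10 + next two rolls (4+5) = 19. Cumulative: 19
Frame 2: OPEN (4+5=9). Cumulative: 28
Frame 3: OPEN (6+1=7). Cumulative: 35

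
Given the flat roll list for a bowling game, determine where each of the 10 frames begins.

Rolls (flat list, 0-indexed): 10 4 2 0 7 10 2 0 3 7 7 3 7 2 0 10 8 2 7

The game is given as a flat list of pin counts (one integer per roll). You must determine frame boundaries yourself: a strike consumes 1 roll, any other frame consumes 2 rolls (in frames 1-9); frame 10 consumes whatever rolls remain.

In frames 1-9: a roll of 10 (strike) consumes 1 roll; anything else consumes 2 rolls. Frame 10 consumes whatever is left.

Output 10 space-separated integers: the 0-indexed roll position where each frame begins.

Answer: 0 1 3 5 6 8 10 12 14 16

Derivation:
Frame 1 starts at roll index 0: roll=10 (strike), consumes 1 roll
Frame 2 starts at roll index 1: rolls=4,2 (sum=6), consumes 2 rolls
Frame 3 starts at roll index 3: rolls=0,7 (sum=7), consumes 2 rolls
Frame 4 starts at roll index 5: roll=10 (strike), consumes 1 roll
Frame 5 starts at roll index 6: rolls=2,0 (sum=2), consumes 2 rolls
Frame 6 starts at roll index 8: rolls=3,7 (sum=10), consumes 2 rolls
Frame 7 starts at roll index 10: rolls=7,3 (sum=10), consumes 2 rolls
Frame 8 starts at roll index 12: rolls=7,2 (sum=9), consumes 2 rolls
Frame 9 starts at roll index 14: rolls=0,10 (sum=10), consumes 2 rolls
Frame 10 starts at roll index 16: 3 remaining rolls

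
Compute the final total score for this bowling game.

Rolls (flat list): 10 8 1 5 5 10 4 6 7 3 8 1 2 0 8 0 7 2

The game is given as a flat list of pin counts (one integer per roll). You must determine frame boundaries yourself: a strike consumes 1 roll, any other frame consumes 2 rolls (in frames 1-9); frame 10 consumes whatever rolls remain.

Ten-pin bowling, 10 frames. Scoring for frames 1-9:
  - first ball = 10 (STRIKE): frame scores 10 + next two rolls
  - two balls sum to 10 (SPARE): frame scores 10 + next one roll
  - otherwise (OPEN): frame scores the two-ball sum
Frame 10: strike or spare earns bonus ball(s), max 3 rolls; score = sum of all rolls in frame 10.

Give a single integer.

Frame 1: STRIKE. 10 + next two rolls (8+1) = 19. Cumulative: 19
Frame 2: OPEN (8+1=9). Cumulative: 28
Frame 3: SPARE (5+5=10). 10 + next roll (10) = 20. Cumulative: 48
Frame 4: STRIKE. 10 + next two rolls (4+6) = 20. Cumulative: 68
Frame 5: SPARE (4+6=10). 10 + next roll (7) = 17. Cumulative: 85
Frame 6: SPARE (7+3=10). 10 + next roll (8) = 18. Cumulative: 103
Frame 7: OPEN (8+1=9). Cumulative: 112
Frame 8: OPEN (2+0=2). Cumulative: 114
Frame 9: OPEN (8+0=8). Cumulative: 122
Frame 10: OPEN. Sum of all frame-10 rolls (7+2) = 9. Cumulative: 131

Answer: 131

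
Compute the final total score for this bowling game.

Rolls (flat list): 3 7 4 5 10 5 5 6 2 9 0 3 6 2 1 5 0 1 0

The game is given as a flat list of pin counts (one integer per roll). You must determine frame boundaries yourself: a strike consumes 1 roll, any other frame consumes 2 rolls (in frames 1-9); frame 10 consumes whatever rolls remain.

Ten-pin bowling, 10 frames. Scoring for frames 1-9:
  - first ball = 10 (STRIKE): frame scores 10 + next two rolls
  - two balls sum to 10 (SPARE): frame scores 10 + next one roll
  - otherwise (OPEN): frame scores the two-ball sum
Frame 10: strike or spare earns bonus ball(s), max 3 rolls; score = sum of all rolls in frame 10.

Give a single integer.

Answer: 94

Derivation:
Frame 1: SPARE (3+7=10). 10 + next roll (4) = 14. Cumulative: 14
Frame 2: OPEN (4+5=9). Cumulative: 23
Frame 3: STRIKE. 10 + next two rolls (5+5) = 20. Cumulative: 43
Frame 4: SPARE (5+5=10). 10 + next roll (6) = 16. Cumulative: 59
Frame 5: OPEN (6+2=8). Cumulative: 67
Frame 6: OPEN (9+0=9). Cumulative: 76
Frame 7: OPEN (3+6=9). Cumulative: 85
Frame 8: OPEN (2+1=3). Cumulative: 88
Frame 9: OPEN (5+0=5). Cumulative: 93
Frame 10: OPEN. Sum of all frame-10 rolls (1+0) = 1. Cumulative: 94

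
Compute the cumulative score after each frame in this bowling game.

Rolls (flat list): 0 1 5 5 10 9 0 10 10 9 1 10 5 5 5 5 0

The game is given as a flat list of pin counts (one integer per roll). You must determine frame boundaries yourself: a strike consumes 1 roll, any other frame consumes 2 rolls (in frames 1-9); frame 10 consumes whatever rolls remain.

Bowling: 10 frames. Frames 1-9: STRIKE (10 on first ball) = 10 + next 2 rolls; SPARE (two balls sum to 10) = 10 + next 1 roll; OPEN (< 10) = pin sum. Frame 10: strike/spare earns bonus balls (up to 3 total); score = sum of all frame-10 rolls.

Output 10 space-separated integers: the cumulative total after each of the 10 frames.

Answer: 1 21 40 49 78 98 118 138 153 163

Derivation:
Frame 1: OPEN (0+1=1). Cumulative: 1
Frame 2: SPARE (5+5=10). 10 + next roll (10) = 20. Cumulative: 21
Frame 3: STRIKE. 10 + next two rolls (9+0) = 19. Cumulative: 40
Frame 4: OPEN (9+0=9). Cumulative: 49
Frame 5: STRIKE. 10 + next two rolls (10+9) = 29. Cumulative: 78
Frame 6: STRIKE. 10 + next two rolls (9+1) = 20. Cumulative: 98
Frame 7: SPARE (9+1=10). 10 + next roll (10) = 20. Cumulative: 118
Frame 8: STRIKE. 10 + next two rolls (5+5) = 20. Cumulative: 138
Frame 9: SPARE (5+5=10). 10 + next roll (5) = 15. Cumulative: 153
Frame 10: SPARE. Sum of all frame-10 rolls (5+5+0) = 10. Cumulative: 163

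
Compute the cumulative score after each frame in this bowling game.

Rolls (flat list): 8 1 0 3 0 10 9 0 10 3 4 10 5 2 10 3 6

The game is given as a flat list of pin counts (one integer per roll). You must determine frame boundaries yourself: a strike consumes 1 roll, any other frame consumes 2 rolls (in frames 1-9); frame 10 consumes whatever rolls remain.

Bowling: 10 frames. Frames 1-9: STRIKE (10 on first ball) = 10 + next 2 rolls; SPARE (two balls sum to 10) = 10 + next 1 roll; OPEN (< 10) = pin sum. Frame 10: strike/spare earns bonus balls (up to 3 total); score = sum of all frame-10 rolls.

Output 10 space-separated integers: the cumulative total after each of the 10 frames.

Answer: 9 12 31 40 57 64 81 88 107 116

Derivation:
Frame 1: OPEN (8+1=9). Cumulative: 9
Frame 2: OPEN (0+3=3). Cumulative: 12
Frame 3: SPARE (0+10=10). 10 + next roll (9) = 19. Cumulative: 31
Frame 4: OPEN (9+0=9). Cumulative: 40
Frame 5: STRIKE. 10 + next two rolls (3+4) = 17. Cumulative: 57
Frame 6: OPEN (3+4=7). Cumulative: 64
Frame 7: STRIKE. 10 + next two rolls (5+2) = 17. Cumulative: 81
Frame 8: OPEN (5+2=7). Cumulative: 88
Frame 9: STRIKE. 10 + next two rolls (3+6) = 19. Cumulative: 107
Frame 10: OPEN. Sum of all frame-10 rolls (3+6) = 9. Cumulative: 116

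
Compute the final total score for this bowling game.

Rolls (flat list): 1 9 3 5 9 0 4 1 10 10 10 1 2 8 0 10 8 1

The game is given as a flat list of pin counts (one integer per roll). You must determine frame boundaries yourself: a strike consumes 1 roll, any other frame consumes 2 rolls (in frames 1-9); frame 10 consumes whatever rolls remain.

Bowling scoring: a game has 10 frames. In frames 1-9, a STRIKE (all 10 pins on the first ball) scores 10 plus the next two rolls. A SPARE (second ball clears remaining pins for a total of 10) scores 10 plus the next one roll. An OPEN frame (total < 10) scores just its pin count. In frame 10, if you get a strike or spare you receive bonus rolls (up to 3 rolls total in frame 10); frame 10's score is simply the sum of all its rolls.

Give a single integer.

Frame 1: SPARE (1+9=10). 10 + next roll (3) = 13. Cumulative: 13
Frame 2: OPEN (3+5=8). Cumulative: 21
Frame 3: OPEN (9+0=9). Cumulative: 30
Frame 4: OPEN (4+1=5). Cumulative: 35
Frame 5: STRIKE. 10 + next two rolls (10+10) = 30. Cumulative: 65
Frame 6: STRIKE. 10 + next two rolls (10+1) = 21. Cumulative: 86
Frame 7: STRIKE. 10 + next two rolls (1+2) = 13. Cumulative: 99
Frame 8: OPEN (1+2=3). Cumulative: 102
Frame 9: OPEN (8+0=8). Cumulative: 110
Frame 10: STRIKE. Sum of all frame-10 rolls (10+8+1) = 19. Cumulative: 129

Answer: 129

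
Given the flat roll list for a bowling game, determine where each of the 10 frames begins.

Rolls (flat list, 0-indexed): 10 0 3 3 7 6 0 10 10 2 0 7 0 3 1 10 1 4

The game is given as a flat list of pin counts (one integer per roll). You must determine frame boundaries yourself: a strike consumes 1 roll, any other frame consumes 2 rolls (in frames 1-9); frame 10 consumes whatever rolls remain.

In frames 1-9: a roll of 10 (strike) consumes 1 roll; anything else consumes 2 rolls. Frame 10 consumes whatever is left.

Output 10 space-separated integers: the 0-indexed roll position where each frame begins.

Answer: 0 1 3 5 7 8 9 11 13 15

Derivation:
Frame 1 starts at roll index 0: roll=10 (strike), consumes 1 roll
Frame 2 starts at roll index 1: rolls=0,3 (sum=3), consumes 2 rolls
Frame 3 starts at roll index 3: rolls=3,7 (sum=10), consumes 2 rolls
Frame 4 starts at roll index 5: rolls=6,0 (sum=6), consumes 2 rolls
Frame 5 starts at roll index 7: roll=10 (strike), consumes 1 roll
Frame 6 starts at roll index 8: roll=10 (strike), consumes 1 roll
Frame 7 starts at roll index 9: rolls=2,0 (sum=2), consumes 2 rolls
Frame 8 starts at roll index 11: rolls=7,0 (sum=7), consumes 2 rolls
Frame 9 starts at roll index 13: rolls=3,1 (sum=4), consumes 2 rolls
Frame 10 starts at roll index 15: 3 remaining rolls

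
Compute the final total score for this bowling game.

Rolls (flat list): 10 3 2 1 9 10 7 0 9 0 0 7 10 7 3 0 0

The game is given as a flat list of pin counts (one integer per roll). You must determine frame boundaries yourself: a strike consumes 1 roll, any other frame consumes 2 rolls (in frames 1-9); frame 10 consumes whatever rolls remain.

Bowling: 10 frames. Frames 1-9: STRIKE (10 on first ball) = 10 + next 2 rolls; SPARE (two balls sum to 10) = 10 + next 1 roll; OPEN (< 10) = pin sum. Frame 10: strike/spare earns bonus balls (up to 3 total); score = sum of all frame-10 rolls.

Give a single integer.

Frame 1: STRIKE. 10 + next two rolls (3+2) = 15. Cumulative: 15
Frame 2: OPEN (3+2=5). Cumulative: 20
Frame 3: SPARE (1+9=10). 10 + next roll (10) = 20. Cumulative: 40
Frame 4: STRIKE. 10 + next two rolls (7+0) = 17. Cumulative: 57
Frame 5: OPEN (7+0=7). Cumulative: 64
Frame 6: OPEN (9+0=9). Cumulative: 73
Frame 7: OPEN (0+7=7). Cumulative: 80
Frame 8: STRIKE. 10 + next two rolls (7+3) = 20. Cumulative: 100
Frame 9: SPARE (7+3=10). 10 + next roll (0) = 10. Cumulative: 110
Frame 10: OPEN. Sum of all frame-10 rolls (0+0) = 0. Cumulative: 110

Answer: 110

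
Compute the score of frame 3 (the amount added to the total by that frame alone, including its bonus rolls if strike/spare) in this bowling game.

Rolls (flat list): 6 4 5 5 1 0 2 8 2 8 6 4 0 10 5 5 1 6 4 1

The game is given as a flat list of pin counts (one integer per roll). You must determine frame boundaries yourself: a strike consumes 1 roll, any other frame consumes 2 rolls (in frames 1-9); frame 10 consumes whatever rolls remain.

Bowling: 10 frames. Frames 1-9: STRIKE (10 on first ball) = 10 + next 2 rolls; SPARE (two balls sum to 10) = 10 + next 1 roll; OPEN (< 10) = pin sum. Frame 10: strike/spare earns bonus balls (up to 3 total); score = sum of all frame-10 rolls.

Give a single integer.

Frame 1: SPARE (6+4=10). 10 + next roll (5) = 15. Cumulative: 15
Frame 2: SPARE (5+5=10). 10 + next roll (1) = 11. Cumulative: 26
Frame 3: OPEN (1+0=1). Cumulative: 27
Frame 4: SPARE (2+8=10). 10 + next roll (2) = 12. Cumulative: 39
Frame 5: SPARE (2+8=10). 10 + next roll (6) = 16. Cumulative: 55

Answer: 1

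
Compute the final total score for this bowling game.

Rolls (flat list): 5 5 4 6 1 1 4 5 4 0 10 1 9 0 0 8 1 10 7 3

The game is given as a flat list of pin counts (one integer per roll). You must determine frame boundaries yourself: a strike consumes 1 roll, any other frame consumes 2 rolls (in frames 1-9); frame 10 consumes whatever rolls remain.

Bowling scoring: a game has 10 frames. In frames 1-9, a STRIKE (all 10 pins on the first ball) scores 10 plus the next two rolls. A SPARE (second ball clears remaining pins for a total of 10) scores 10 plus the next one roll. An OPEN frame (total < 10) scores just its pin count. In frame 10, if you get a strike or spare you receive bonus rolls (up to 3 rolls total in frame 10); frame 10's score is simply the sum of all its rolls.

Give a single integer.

Frame 1: SPARE (5+5=10). 10 + next roll (4) = 14. Cumulative: 14
Frame 2: SPARE (4+6=10). 10 + next roll (1) = 11. Cumulative: 25
Frame 3: OPEN (1+1=2). Cumulative: 27
Frame 4: OPEN (4+5=9). Cumulative: 36
Frame 5: OPEN (4+0=4). Cumulative: 40
Frame 6: STRIKE. 10 + next two rolls (1+9) = 20. Cumulative: 60
Frame 7: SPARE (1+9=10). 10 + next roll (0) = 10. Cumulative: 70
Frame 8: OPEN (0+0=0). Cumulative: 70
Frame 9: OPEN (8+1=9). Cumulative: 79
Frame 10: STRIKE. Sum of all frame-10 rolls (10+7+3) = 20. Cumulative: 99

Answer: 99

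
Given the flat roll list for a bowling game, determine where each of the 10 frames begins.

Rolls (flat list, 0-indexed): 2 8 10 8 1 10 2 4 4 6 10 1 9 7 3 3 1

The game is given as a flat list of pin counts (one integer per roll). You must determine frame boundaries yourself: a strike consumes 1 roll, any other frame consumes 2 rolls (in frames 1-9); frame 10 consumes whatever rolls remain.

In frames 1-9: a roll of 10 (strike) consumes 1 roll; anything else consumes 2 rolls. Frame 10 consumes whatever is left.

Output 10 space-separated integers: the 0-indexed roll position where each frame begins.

Frame 1 starts at roll index 0: rolls=2,8 (sum=10), consumes 2 rolls
Frame 2 starts at roll index 2: roll=10 (strike), consumes 1 roll
Frame 3 starts at roll index 3: rolls=8,1 (sum=9), consumes 2 rolls
Frame 4 starts at roll index 5: roll=10 (strike), consumes 1 roll
Frame 5 starts at roll index 6: rolls=2,4 (sum=6), consumes 2 rolls
Frame 6 starts at roll index 8: rolls=4,6 (sum=10), consumes 2 rolls
Frame 7 starts at roll index 10: roll=10 (strike), consumes 1 roll
Frame 8 starts at roll index 11: rolls=1,9 (sum=10), consumes 2 rolls
Frame 9 starts at roll index 13: rolls=7,3 (sum=10), consumes 2 rolls
Frame 10 starts at roll index 15: 2 remaining rolls

Answer: 0 2 3 5 6 8 10 11 13 15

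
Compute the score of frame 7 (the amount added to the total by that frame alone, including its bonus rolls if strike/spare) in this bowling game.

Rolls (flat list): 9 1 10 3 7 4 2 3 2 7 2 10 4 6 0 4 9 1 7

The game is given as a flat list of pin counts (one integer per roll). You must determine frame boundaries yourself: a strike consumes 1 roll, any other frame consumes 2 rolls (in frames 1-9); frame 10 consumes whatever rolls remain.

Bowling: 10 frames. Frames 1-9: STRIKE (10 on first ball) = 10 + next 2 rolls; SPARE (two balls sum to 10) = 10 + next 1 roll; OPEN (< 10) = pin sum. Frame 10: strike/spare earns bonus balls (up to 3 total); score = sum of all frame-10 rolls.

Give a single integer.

Frame 1: SPARE (9+1=10). 10 + next roll (10) = 20. Cumulative: 20
Frame 2: STRIKE. 10 + next two rolls (3+7) = 20. Cumulative: 40
Frame 3: SPARE (3+7=10). 10 + next roll (4) = 14. Cumulative: 54
Frame 4: OPEN (4+2=6). Cumulative: 60
Frame 5: OPEN (3+2=5). Cumulative: 65
Frame 6: OPEN (7+2=9). Cumulative: 74
Frame 7: STRIKE. 10 + next two rolls (4+6) = 20. Cumulative: 94
Frame 8: SPARE (4+6=10). 10 + next roll (0) = 10. Cumulative: 104
Frame 9: OPEN (0+4=4). Cumulative: 108

Answer: 20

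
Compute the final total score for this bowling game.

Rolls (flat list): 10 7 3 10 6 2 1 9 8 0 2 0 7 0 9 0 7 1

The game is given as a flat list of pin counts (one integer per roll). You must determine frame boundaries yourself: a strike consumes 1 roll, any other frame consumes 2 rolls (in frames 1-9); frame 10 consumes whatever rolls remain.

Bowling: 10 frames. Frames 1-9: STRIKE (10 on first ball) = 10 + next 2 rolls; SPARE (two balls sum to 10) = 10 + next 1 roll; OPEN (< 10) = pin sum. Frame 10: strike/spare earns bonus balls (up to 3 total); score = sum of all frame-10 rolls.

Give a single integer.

Frame 1: STRIKE. 10 + next two rolls (7+3) = 20. Cumulative: 20
Frame 2: SPARE (7+3=10). 10 + next roll (10) = 20. Cumulative: 40
Frame 3: STRIKE. 10 + next two rolls (6+2) = 18. Cumulative: 58
Frame 4: OPEN (6+2=8). Cumulative: 66
Frame 5: SPARE (1+9=10). 10 + next roll (8) = 18. Cumulative: 84
Frame 6: OPEN (8+0=8). Cumulative: 92
Frame 7: OPEN (2+0=2). Cumulative: 94
Frame 8: OPEN (7+0=7). Cumulative: 101
Frame 9: OPEN (9+0=9). Cumulative: 110
Frame 10: OPEN. Sum of all frame-10 rolls (7+1) = 8. Cumulative: 118

Answer: 118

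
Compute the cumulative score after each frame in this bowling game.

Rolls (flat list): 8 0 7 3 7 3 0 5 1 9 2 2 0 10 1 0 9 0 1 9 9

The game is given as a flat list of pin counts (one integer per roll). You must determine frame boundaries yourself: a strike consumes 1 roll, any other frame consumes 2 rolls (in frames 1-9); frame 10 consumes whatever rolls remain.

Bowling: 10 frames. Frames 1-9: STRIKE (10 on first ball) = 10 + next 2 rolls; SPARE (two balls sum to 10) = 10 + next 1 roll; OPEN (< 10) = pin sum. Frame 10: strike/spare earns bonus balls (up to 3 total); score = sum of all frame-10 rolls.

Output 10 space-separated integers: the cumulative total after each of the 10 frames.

Frame 1: OPEN (8+0=8). Cumulative: 8
Frame 2: SPARE (7+3=10). 10 + next roll (7) = 17. Cumulative: 25
Frame 3: SPARE (7+3=10). 10 + next roll (0) = 10. Cumulative: 35
Frame 4: OPEN (0+5=5). Cumulative: 40
Frame 5: SPARE (1+9=10). 10 + next roll (2) = 12. Cumulative: 52
Frame 6: OPEN (2+2=4). Cumulative: 56
Frame 7: SPARE (0+10=10). 10 + next roll (1) = 11. Cumulative: 67
Frame 8: OPEN (1+0=1). Cumulative: 68
Frame 9: OPEN (9+0=9). Cumulative: 77
Frame 10: SPARE. Sum of all frame-10 rolls (1+9+9) = 19. Cumulative: 96

Answer: 8 25 35 40 52 56 67 68 77 96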